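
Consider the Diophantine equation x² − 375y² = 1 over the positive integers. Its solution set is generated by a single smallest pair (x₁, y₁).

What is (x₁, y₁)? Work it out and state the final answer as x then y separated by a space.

15124 781

√375 → a₀=19, period (2,1,2,1,5,1,2,1,2,38); ℓ=10 even so k=9
step 0: (19, 1)  from 19·(1,0) + (0,1)
step 1: (39, 2)  from 2·(19,1) + (1,0)
…
step 5: (1220, 63)  from 5·(213,11) + (155,8)
step 6: (1433, 74)  from 1·(1220,63) + (213,11)
step 7: (4086, 211)  from 2·(1433,74) + (1220,63)
step 8: (5519, 285)  from 1·(4086,211) + (1433,74)
step 9: (15124, 781)  from 2·(5519,285) + (4086,211)
→ (15124, 781).  Check: 15124²=228735376, 375·781²=228735375, difference 1.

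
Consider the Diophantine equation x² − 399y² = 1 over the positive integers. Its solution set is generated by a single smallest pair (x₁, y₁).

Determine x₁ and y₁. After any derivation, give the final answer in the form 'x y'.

20 1

[19; 1,38] for √399; ℓ=2 ⇒ convergent index 1
step 0: (19, 1)  from 19·(1,0) + (0,1)
step 1: (20, 1)  from 1·(19,1) + (1,0)
fundamental: x₁=20, y₁=1  (since 400 − 399·1 = 1)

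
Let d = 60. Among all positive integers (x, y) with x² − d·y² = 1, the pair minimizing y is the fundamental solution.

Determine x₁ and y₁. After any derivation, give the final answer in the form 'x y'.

31 4

√60 = [7; 1,2,1,14, …], period ℓ=4 (even) → k=3
step 0: (7, 1)  from 7·(1,0) + (0,1)
step 1: (8, 1)  from 1·(7,1) + (1,0)
step 2: (23, 3)  from 2·(8,1) + (7,1)
step 3: (31, 4)  from 1·(23,3) + (8,1)
fundamental: x₁=31, y₁=4  (since 961 − 60·16 = 1)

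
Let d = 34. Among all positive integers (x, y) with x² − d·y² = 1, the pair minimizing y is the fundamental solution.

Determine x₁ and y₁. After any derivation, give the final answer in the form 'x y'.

35 6

[5; 1,4,1,10] for √34; ℓ=4 ⇒ convergent index 3
step 0: (5, 1)  from 5·(1,0) + (0,1)
step 1: (6, 1)  from 1·(5,1) + (1,0)
step 2: (29, 5)  from 4·(6,1) + (5,1)
step 3: (35, 6)  from 1·(29,5) + (6,1)
fundamental: x₁=35, y₁=6  (since 1225 − 34·36 = 1)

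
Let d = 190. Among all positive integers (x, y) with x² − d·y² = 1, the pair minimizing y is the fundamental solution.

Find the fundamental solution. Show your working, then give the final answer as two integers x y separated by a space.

√190 → a₀=13, period (1,3,1,1,1,…,3,1,26); ℓ=14 even so k=13
a_0=13:  p_0=13·1+0=13,  q_0=13·0+1=1
a_1=1:  p_1=1·13+1=14,  q_1=1·1+0=1
…
a_3=1:  p_3=1·55+14=69,  q_3=1·4+1=5
a_4=1:  p_4=1·69+55=124,  q_4=1·5+4=9
…
a_6=2:  p_6=2·193+124=510,  q_6=2·14+9=37
a_7=2:  p_7=2·510+193=1213,  q_7=2·37+14=88
a_8=2:  p_8=2·1213+510=2936,  q_8=2·88+37=213
a_9=1:  p_9=1·2936+1213=4149,  q_9=1·213+88=301
a_10=1:  p_10=1·4149+2936=7085,  q_10=1·301+213=514
…
a_12=3:  p_12=3·11234+7085=40787,  q_12=3·815+514=2959
a_13=1:  p_13=1·40787+11234=52021,  q_13=1·2959+815=3774
fundamental: x₁=52021, y₁=3774  (since 2706184441 − 190·14243076 = 1)

52021 3774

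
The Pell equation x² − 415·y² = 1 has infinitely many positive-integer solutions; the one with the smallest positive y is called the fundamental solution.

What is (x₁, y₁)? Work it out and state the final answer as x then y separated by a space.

√415 = [20; 2,1,2,4,6,…,1,2,40, …], period ℓ=16 (even) → k=15
a_0=20:  p_0=20·1+0=20,  q_0=20·0+1=1
a_1=2:  p_1=2·20+1=41,  q_1=2·1+0=2
a_2=1:  p_2=1·41+20=61,  q_2=1·2+1=3
a_3=2:  p_3=2·61+41=163,  q_3=2·3+2=8
a_4=4:  p_4=4·163+61=713,  q_4=4·8+3=35
…
a_6=1:  p_6=1·4441+713=5154,  q_6=1·218+35=253
a_7=1:  p_7=1·5154+4441=9595,  q_7=1·253+218=471
a_8=3:  p_8=3·9595+5154=33939,  q_8=3·471+253=1666
a_9=1:  p_9=1·33939+9595=43534,  q_9=1·1666+471=2137
a_10=1:  p_10=1·43534+33939=77473,  q_10=1·2137+1666=3803
a_11=6:  p_11=6·77473+43534=508372,  q_11=6·3803+2137=24955
a_12=4:  p_12=4·508372+77473=2110961,  q_12=4·24955+3803=103623
a_13=2:  p_13=2·2110961+508372=4730294,  q_13=2·103623+24955=232201
a_14=1:  p_14=1·4730294+2110961=6841255,  q_14=1·232201+103623=335824
a_15=2:  p_15=2·6841255+4730294=18412804,  q_15=2·335824+232201=903849
fundamental: x₁=18412804, y₁=903849  (since 339031351142416 − 415·816943014801 = 1)

18412804 903849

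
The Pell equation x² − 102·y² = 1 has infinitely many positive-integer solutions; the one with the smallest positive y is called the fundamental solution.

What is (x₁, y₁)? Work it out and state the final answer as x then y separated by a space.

√102 → a₀=10, period (10,20); ℓ=2 even so k=1
step 0: (10, 1)  from 10·(1,0) + (0,1)
step 1: (101, 10)  from 10·(10,1) + (1,0)
(x₁, y₁) = (101, 10);  101² − 102·10² = 1 ✓

101 10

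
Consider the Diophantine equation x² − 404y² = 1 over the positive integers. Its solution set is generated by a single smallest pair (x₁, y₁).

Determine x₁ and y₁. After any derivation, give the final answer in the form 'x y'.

√404 = [20; 10,40, …], period ℓ=2 (even) → k=1
a_0=20:  p_0=20·1+0=20,  q_0=20·0+1=1
a_1=10:  p_1=10·20+1=201,  q_1=10·1+0=10
(x₁, y₁) = (201, 10);  201² − 404·10² = 1 ✓

201 10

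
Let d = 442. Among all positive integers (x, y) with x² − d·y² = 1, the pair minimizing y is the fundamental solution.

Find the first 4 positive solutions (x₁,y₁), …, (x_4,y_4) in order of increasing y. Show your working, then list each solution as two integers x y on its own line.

883 42
1559377 74172
2753858899 130987710
4863313256257 231324221688

√442 = [21; 42, …], period ℓ=1 (odd) → k=1
k=0  a_k=21  p_k/q_k = 21/1
k=1  a_k=42  p_k/q_k = 883/42
fundamental: x₁=883, y₁=42  (since 779689 − 442·1764 = 1)
(x_2, y_2) = (883·883 + 442·42·42, 883·42 + 42·883) = (1559377, 74172)
(x_3, y_3) = (883·1559377 + 442·42·74172, 883·74172 + 42·1559377) = (2753858899, 130987710)
(x_4, y_4) = (883·2753858899 + 442·42·130987710, 883·130987710 + 42·2753858899) = (4863313256257, 231324221688)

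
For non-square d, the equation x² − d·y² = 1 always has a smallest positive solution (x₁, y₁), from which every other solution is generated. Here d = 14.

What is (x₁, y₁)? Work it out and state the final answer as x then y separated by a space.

15 4

[3; 1,2,1,6] for √14; ℓ=4 ⇒ convergent index 3
i=0: a=3 ⇒ p=3, q=1
i=1: a=1 ⇒ p=4, q=1
i=2: a=2 ⇒ p=11, q=3
i=3: a=1 ⇒ p=15, q=4
fundamental: x₁=15, y₁=4  (since 225 − 14·16 = 1)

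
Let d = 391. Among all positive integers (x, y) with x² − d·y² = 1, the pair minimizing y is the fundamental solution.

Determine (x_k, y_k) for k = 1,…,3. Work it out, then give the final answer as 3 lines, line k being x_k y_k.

[19; 1,3,2,2,1,…,3,1,38] for √391; ℓ=16 ⇒ convergent index 15
step 0: (19, 1)  from 19·(1,0) + (0,1)
…
step 3: (178, 9)  from 2·(79,4) + (20,1)
step 4: (435, 22)  from 2·(178,9) + (79,4)
…
step 6: (1048, 53)  from 1·(613,31) + (435,22)
step 7: (2709, 137)  from 2·(1048,53) + (613,31)
step 8: (52519, 2656)  from 19·(2709,137) + (1048,53)
step 9: (107747, 5449)  from 2·(52519,2656) + (2709,137)
step 10: (160266, 8105)  from 1·(107747,5449) + (52519,2656)
…
step 12: (696292, 35213)  from 2·(268013,13554) + (160266,8105)
step 13: (1660597, 83980)  from 2·(696292,35213) + (268013,13554)
step 14: (5678083, 287153)  from 3·(1660597,83980) + (696292,35213)
step 15: (7338680, 371133)  from 1·(5678083,287153) + (1660597,83980)
(x₁, y₁) = (7338680, 371133);  7338680² − 391·371133² = 1 ✓
(x_2, y_2) = (7338680·7338680 + 391·371133·371133, 7338680·371133 + 371133·7338680) = (107712448284799, 5447252648880)
(x_3, y_3) = (7338680·107712448284799 + 391·371133·5447252648880, 7338680·5447252648880 + 371133·107712448284799) = (1580934379957370111960, 79951288138564985667)

7338680 371133
107712448284799 5447252648880
1580934379957370111960 79951288138564985667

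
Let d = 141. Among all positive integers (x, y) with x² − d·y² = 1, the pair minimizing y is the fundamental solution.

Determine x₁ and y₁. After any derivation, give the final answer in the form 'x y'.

d=141: √d = [11; 1,6,1,22] (ℓ=4, even), read p_3/q_3
step 0: (11, 1)  from 11·(1,0) + (0,1)
step 1: (12, 1)  from 1·(11,1) + (1,0)
step 2: (83, 7)  from 6·(12,1) + (11,1)
step 3: (95, 8)  from 1·(83,7) + (12,1)
→ (95, 8).  Check: 95²=9025, 141·8²=9024, difference 1.

95 8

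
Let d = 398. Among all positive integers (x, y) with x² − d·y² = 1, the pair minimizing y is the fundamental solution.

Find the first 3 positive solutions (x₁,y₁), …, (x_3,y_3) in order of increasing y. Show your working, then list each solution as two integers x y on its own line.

399 20
318401 15960
254083599 12736060

√398 → a₀=19, period (1,18,1,38); ℓ=4 even so k=3
step 0: (19, 1)  from 19·(1,0) + (0,1)
…
step 2: (379, 19)  from 18·(20,1) + (19,1)
step 3: (399, 20)  from 1·(379,19) + (20,1)
→ (399, 20).  Check: 399²=159201, 398·20²=159200, difference 1.
(399+20√398)^2 = 318401 + 15960√398
(399+20√398)^3 = 254083599 + 12736060√398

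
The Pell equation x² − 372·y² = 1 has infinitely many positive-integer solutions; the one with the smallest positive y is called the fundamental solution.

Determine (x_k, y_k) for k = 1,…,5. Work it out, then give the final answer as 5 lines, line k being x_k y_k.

[19; 3,2,12,2,3,38] for √372; ℓ=6 ⇒ convergent index 5
i=0: a=19 ⇒ p=19, q=1
…
i=2: a=2 ⇒ p=135, q=7
…
i=4: a=2 ⇒ p=3491, q=181
i=5: a=3 ⇒ p=12151, q=630
fundamental: x₁=12151, y₁=630  (since 147646801 − 372·396900 = 1)
n=2: (12151,630)∘(12151,630) = (12151·12151+372·630·630, 12151·630+630·12151) = (295293601,15310260)
n=3: (295293601,15310260)∘(12151,630) = (12151·295293601+372·630·15310260, 12151·15310260+630·295293601) = (7176225079351,372069937890)
n=4: (7176225079351,372069937890)∘(12151,630) = (12151·7176225079351+372·630·372069937890, 12151·372069937890+630·7176225079351) = (174396621583094401,9042043615292520)
n=5: (174396621583094401,9042043615292520)∘(12151,630) = (12151·174396621583094401+372·630·9042043615292520, 12151·9042043615292520+630·174396621583094401) = (4238186690536135053751,219739743566768883150)

12151 630
295293601 15310260
7176225079351 372069937890
174396621583094401 9042043615292520
4238186690536135053751 219739743566768883150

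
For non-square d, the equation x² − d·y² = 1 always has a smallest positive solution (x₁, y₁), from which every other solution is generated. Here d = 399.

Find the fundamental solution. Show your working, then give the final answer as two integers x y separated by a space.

20 1

√399 → a₀=19, period (1,38); ℓ=2 even so k=1
step 0: (19, 1)  from 19·(1,0) + (0,1)
step 1: (20, 1)  from 1·(19,1) + (1,0)
(x₁, y₁) = (20, 1);  20² − 399·1² = 1 ✓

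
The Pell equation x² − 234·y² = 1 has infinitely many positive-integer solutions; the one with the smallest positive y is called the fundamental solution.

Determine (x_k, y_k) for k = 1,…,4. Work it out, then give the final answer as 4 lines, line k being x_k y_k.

[15; 3,2,1,2,1,2,3,30] for √234; ℓ=8 ⇒ convergent index 7
step 0: (15, 1)  from 15·(1,0) + (0,1)
…
step 5: (566, 37)  from 1·(413,27) + (153,10)
step 6: (1545, 101)  from 2·(566,37) + (413,27)
step 7: (5201, 340)  from 3·(1545,101) + (566,37)
fundamental: x₁=5201, y₁=340  (since 27050401 − 234·115600 = 1)
k=2:  x_2 = 5201·5201+234·340·340 = 54100801,  y_2 = 5201·340+340·5201 = 3536680
k=3:  x_3 = 5201·54100801+234·340·3536680 = 562756526801,  y_3 = 5201·3536680+340·54100801 = 36788545020
k=4:  x_4 = 5201·562756526801+234·340·36788545020 = 5853793337683201,  y_4 = 5201·36788545020+340·562756526801 = 382674441761360

5201 340
54100801 3536680
562756526801 36788545020
5853793337683201 382674441761360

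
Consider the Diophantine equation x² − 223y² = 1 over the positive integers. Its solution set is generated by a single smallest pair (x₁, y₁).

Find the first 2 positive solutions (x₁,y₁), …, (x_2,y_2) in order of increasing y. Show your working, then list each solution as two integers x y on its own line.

224 15
100351 6720

[14; 1,13,1,28] for √223; ℓ=4 ⇒ convergent index 3
k=0  a_k=14  p_k/q_k = 14/1
…
k=2  a_k=13  p_k/q_k = 209/14
k=3  a_k=1  p_k/q_k = 224/15
→ (224, 15).  Check: 224²=50176, 223·15²=50175, difference 1.
k=2:  x_2 = 224·224+223·15·15 = 100351,  y_2 = 224·15+15·224 = 6720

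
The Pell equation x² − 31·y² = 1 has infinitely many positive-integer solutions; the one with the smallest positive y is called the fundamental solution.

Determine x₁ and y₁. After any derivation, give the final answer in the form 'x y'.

1520 273

√31 = [5; 1,1,3,5,3,1,1,10, …], period ℓ=8 (even) → k=7
step 0: (5, 1)  from 5·(1,0) + (0,1)
…
step 2: (11, 2)  from 1·(6,1) + (5,1)
step 3: (39, 7)  from 3·(11,2) + (6,1)
step 4: (206, 37)  from 5·(39,7) + (11,2)
step 5: (657, 118)  from 3·(206,37) + (39,7)
step 6: (863, 155)  from 1·(657,118) + (206,37)
step 7: (1520, 273)  from 1·(863,155) + (657,118)
fundamental: x₁=1520, y₁=273  (since 2310400 − 31·74529 = 1)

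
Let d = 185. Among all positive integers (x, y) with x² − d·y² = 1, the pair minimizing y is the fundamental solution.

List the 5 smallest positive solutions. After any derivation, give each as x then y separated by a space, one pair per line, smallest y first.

d=185: √d = [13; 1,1,1,1,26] (ℓ=5, odd), read p_9/q_9
i=0: a=13 ⇒ p=13, q=1
i=1: a=1 ⇒ p=14, q=1
i=2: a=1 ⇒ p=27, q=2
…
i=4: a=1 ⇒ p=68, q=5
…
i=8: a=1 ⇒ p=5563, q=409
i=9: a=1 ⇒ p=9249, q=680
fundamental: x₁=9249, y₁=680  (since 85544001 − 185·462400 = 1)
k=2:  x_2 = 9249·9249+185·680·680 = 171088001,  y_2 = 9249·680+680·9249 = 12578640
k=3:  x_3 = 9249·171088001+185·680·12578640 = 3164785833249,  y_3 = 9249·12578640+680·171088001 = 232679682040
k=4:  x_4 = 9249·3164785833249+185·680·232679682040 = 58542208172352001,  y_4 = 9249·232679682040+680·3164785833249 = 4304108745797280
k=5:  x_5 = 9249·58542208172352001+185·680·4304108745797280 = 1082913763607381481249,  y_5 = 9249·4304108745797280+680·58542208172352001 = 79617403347078403400

9249 680
171088001 12578640
3164785833249 232679682040
58542208172352001 4304108745797280
1082913763607381481249 79617403347078403400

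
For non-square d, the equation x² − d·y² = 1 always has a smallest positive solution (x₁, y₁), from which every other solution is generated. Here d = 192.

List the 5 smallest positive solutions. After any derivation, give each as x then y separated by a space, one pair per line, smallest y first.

97 7
18817 1358
3650401 263445
708158977 51106972
137379191137 9914489123

√192 = [13; 1,5,1,26, …], period ℓ=4 (even) → k=3
a_0=13:  p_0=13·1+0=13,  q_0=13·0+1=1
…
a_2=5:  p_2=5·14+13=83,  q_2=5·1+1=6
a_3=1:  p_3=1·83+14=97,  q_3=1·6+1=7
fundamental: x₁=97, y₁=7  (since 9409 − 192·49 = 1)
(x_2, y_2) = (97·97 + 192·7·7, 97·7 + 7·97) = (18817, 1358)
(x_3, y_3) = (97·18817 + 192·7·1358, 97·1358 + 7·18817) = (3650401, 263445)
(x_4, y_4) = (97·3650401 + 192·7·263445, 97·263445 + 7·3650401) = (708158977, 51106972)
(x_5, y_5) = (97·708158977 + 192·7·51106972, 97·51106972 + 7·708158977) = (137379191137, 9914489123)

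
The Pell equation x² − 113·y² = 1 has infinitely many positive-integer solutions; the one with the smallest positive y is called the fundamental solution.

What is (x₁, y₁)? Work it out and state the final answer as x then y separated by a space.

1204353 113296

√113 → a₀=10, period (1,1,1,2,2,1,1,1,20); ℓ=9 odd so k=17
a_0=10:  p_0=10·1+0=10,  q_0=10·0+1=1
…
a_4=2:  p_4=2·32+21=85,  q_4=2·3+2=8
a_5=2:  p_5=2·85+32=202,  q_5=2·8+3=19
…
a_11=1:  p_11=1·16785+16009=32794,  q_11=1·1579+1506=3085
a_12=1:  p_12=1·32794+16785=49579,  q_12=1·3085+1579=4664
…
a_14=2:  p_14=2·131952+49579=313483,  q_14=2·12413+4664=29490
…
a_16=1:  p_16=1·445435+313483=758918,  q_16=1·41903+29490=71393
a_17=1:  p_17=1·758918+445435=1204353,  q_17=1·71393+41903=113296
(x₁, y₁) = (1204353, 113296);  1204353² − 113·113296² = 1 ✓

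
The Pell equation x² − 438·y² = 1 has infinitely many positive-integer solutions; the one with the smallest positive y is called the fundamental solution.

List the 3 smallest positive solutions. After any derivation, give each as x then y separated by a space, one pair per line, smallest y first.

d=438: √d = [20; 1,12,1,40] (ℓ=4, even), read p_3/q_3
a_0=20:  p_0=20·1+0=20,  q_0=20·0+1=1
a_1=1:  p_1=1·20+1=21,  q_1=1·1+0=1
a_2=12:  p_2=12·21+20=272,  q_2=12·1+1=13
a_3=1:  p_3=1·272+21=293,  q_3=1·13+1=14
fundamental: x₁=293, y₁=14  (since 85849 − 438·196 = 1)
(x_2, y_2) = (293·293 + 438·14·14, 293·14 + 14·293) = (171697, 8204)
(x_3, y_3) = (293·171697 + 438·14·8204, 293·8204 + 14·171697) = (100614149, 4807530)

293 14
171697 8204
100614149 4807530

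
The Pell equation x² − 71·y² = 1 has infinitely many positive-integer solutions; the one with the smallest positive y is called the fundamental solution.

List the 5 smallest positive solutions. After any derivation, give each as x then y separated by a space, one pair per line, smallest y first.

√71 → a₀=8, period (2,2,1,7,1,2,2,16); ℓ=8 even so k=7
step 0: (8, 1)  from 8·(1,0) + (0,1)
step 1: (17, 2)  from 2·(8,1) + (1,0)
step 2: (42, 5)  from 2·(17,2) + (8,1)
…
step 4: (455, 54)  from 7·(59,7) + (42,5)
step 5: (514, 61)  from 1·(455,54) + (59,7)
step 6: (1483, 176)  from 2·(514,61) + (455,54)
step 7: (3480, 413)  from 2·(1483,176) + (514,61)
→ (3480, 413).  Check: 3480²=12110400, 71·413²=12110399, difference 1.
n=2: (3480,413)∘(3480,413) = (3480·3480+71·413·413, 3480·413+413·3480) = (24220799,2874480)
n=3: (24220799,2874480)∘(3480,413) = (3480·24220799+71·413·2874480, 3480·2874480+413·24220799) = (168576757560,20006380387)
n=4: (168576757560,20006380387)∘(3480,413) = (3480·168576757560+71·413·20006380387, 3480·20006380387+413·168576757560) = (1173294208396801,139244404619040)
n=5: (1173294208396801,139244404619040)∘(3480,413) = (3480·1173294208396801+71·413·139244404619040, 3480·139244404619040+413·1173294208396801) = (8166127521864977400,969141036142138013)

3480 413
24220799 2874480
168576757560 20006380387
1173294208396801 139244404619040
8166127521864977400 969141036142138013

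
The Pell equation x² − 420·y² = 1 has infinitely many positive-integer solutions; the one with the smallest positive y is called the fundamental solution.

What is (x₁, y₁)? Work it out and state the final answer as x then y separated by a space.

41 2

[20; 2,40] for √420; ℓ=2 ⇒ convergent index 1
step 0: (20, 1)  from 20·(1,0) + (0,1)
step 1: (41, 2)  from 2·(20,1) + (1,0)
→ (41, 2).  Check: 41²=1681, 420·2²=1680, difference 1.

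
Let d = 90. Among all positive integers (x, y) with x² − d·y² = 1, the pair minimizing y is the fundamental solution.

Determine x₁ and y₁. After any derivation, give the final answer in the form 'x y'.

d=90: √d = [9; 2,18] (ℓ=2, even), read p_1/q_1
step 0: (9, 1)  from 9·(1,0) + (0,1)
step 1: (19, 2)  from 2·(9,1) + (1,0)
→ (19, 2).  Check: 19²=361, 90·2²=360, difference 1.

19 2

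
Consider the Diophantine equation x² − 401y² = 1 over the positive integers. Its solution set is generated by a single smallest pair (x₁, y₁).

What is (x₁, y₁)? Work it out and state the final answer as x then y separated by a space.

[20; 40] for √401; ℓ=1 ⇒ convergent index 1
a_0=20:  p_0=20·1+0=20,  q_0=20·0+1=1
a_1=40:  p_1=40·20+1=801,  q_1=40·1+0=40
fundamental: x₁=801, y₁=40  (since 641601 − 401·1600 = 1)

801 40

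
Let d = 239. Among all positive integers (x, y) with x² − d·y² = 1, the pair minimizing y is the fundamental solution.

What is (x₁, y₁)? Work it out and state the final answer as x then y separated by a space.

6195120 400729

d=239: √d = [15; 2,5,1,2,4,15,4,2,1,5,2,30] (ℓ=12, even), read p_11/q_11
i=0: a=15 ⇒ p=15, q=1
…
i=4: a=2 ⇒ p=572, q=37
i=5: a=4 ⇒ p=2489, q=161
i=6: a=15 ⇒ p=37907, q=2452
i=7: a=4 ⇒ p=154117, q=9969
i=8: a=2 ⇒ p=346141, q=22390
i=9: a=1 ⇒ p=500258, q=32359
i=10: a=5 ⇒ p=2847431, q=184185
i=11: a=2 ⇒ p=6195120, q=400729
(x₁, y₁) = (6195120, 400729);  6195120² − 239·400729² = 1 ✓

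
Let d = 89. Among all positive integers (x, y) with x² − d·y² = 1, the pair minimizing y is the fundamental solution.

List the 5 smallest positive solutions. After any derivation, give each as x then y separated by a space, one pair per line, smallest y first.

500001 53000
500002000001 53000106000
500003000004500001 53000212000159000
500004000010000008000001 53000318000530000212000
500005000017500025000012500001 53000424001113001060000265000

√89 = [9; 2,3,3,2,18, …], period ℓ=5 (odd) → k=9
k=0  a_k=9  p_k/q_k = 9/1
…
k=2  a_k=3  p_k/q_k = 66/7
k=3  a_k=3  p_k/q_k = 217/23
…
k=5  a_k=18  p_k/q_k = 9217/977
k=6  a_k=2  p_k/q_k = 18934/2007
…
k=8  a_k=3  p_k/q_k = 216991/23001
k=9  a_k=2  p_k/q_k = 500001/53000
→ (500001, 53000).  Check: 500001²=250001000001, 89·53000²=250001000000, difference 1.
n=2: (500001,53000)∘(500001,53000) = (500001·500001+89·53000·53000, 500001·53000+53000·500001) = (500002000001,53000106000)
n=3: (500002000001,53000106000)∘(500001,53000) = (500001·500002000001+89·53000·53000106000, 500001·53000106000+53000·500002000001) = (500003000004500001,53000212000159000)
n=4: (500003000004500001,53000212000159000)∘(500001,53000) = (500001·500003000004500001+89·53000·53000212000159000, 500001·53000212000159000+53000·500003000004500001) = (500004000010000008000001,53000318000530000212000)
n=5: (500004000010000008000001,53000318000530000212000)∘(500001,53000) = (500001·500004000010000008000001+89·53000·53000318000530000212000, 500001·53000318000530000212000+53000·500004000010000008000001) = (500005000017500025000012500001,53000424001113001060000265000)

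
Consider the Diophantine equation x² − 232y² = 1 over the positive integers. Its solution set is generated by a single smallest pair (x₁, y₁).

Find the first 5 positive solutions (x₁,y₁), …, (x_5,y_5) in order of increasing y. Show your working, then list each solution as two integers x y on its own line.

19603 1287
768555217 50458122
30131975818099 1978261129845
1181354243155834177 77559705806244948
46316174427035658925363 3040805823861378301443

√232 → a₀=15, period (4,3,7,3,4,30); ℓ=6 even so k=5
a_0=15:  p_0=15·1+0=15,  q_0=15·0+1=1
a_1=4:  p_1=4·15+1=61,  q_1=4·1+0=4
a_2=3:  p_2=3·61+15=198,  q_2=3·4+1=13
…
a_4=3:  p_4=3·1447+198=4539,  q_4=3·95+13=298
a_5=4:  p_5=4·4539+1447=19603,  q_5=4·298+95=1287
(x₁, y₁) = (19603, 1287);  19603² − 232·1287² = 1 ✓
n=2: (19603,1287)∘(19603,1287) = (19603·19603+232·1287·1287, 19603·1287+1287·19603) = (768555217,50458122)
n=3: (768555217,50458122)∘(19603,1287) = (19603·768555217+232·1287·50458122, 19603·50458122+1287·768555217) = (30131975818099,1978261129845)
n=4: (30131975818099,1978261129845)∘(19603,1287) = (19603·30131975818099+232·1287·1978261129845, 19603·1978261129845+1287·30131975818099) = (1181354243155834177,77559705806244948)
n=5: (1181354243155834177,77559705806244948)∘(19603,1287) = (19603·1181354243155834177+232·1287·77559705806244948, 19603·77559705806244948+1287·1181354243155834177) = (46316174427035658925363,3040805823861378301443)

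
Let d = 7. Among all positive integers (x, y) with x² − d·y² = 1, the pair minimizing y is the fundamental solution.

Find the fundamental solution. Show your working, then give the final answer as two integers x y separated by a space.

8 3

d=7: √d = [2; 1,1,1,4] (ℓ=4, even), read p_3/q_3
a_0=2:  p_0=2·1+0=2,  q_0=2·0+1=1
a_1=1:  p_1=1·2+1=3,  q_1=1·1+0=1
a_2=1:  p_2=1·3+2=5,  q_2=1·1+1=2
a_3=1:  p_3=1·5+3=8,  q_3=1·2+1=3
fundamental: x₁=8, y₁=3  (since 64 − 7·9 = 1)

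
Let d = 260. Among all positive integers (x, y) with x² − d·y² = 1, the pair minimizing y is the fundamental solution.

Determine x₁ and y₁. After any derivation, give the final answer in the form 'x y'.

[16; 8,32] for √260; ℓ=2 ⇒ convergent index 1
i=0: a=16 ⇒ p=16, q=1
i=1: a=8 ⇒ p=129, q=8
(x₁, y₁) = (129, 8);  129² − 260·8² = 1 ✓

129 8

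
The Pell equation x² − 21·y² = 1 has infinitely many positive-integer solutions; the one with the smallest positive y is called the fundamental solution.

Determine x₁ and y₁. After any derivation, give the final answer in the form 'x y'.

55 12

√21 → a₀=4, period (1,1,2,1,1,8); ℓ=6 even so k=5
a_0=4:  p_0=4·1+0=4,  q_0=4·0+1=1
…
a_4=1:  p_4=1·23+9=32,  q_4=1·5+2=7
a_5=1:  p_5=1·32+23=55,  q_5=1·7+5=12
(x₁, y₁) = (55, 12);  55² − 21·12² = 1 ✓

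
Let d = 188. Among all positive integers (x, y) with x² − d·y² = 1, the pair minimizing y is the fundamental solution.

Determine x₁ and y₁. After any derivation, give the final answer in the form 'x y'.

√188 → a₀=13, period (1,2,2,6,2,2,1,26); ℓ=8 even so k=7
i=0: a=13 ⇒ p=13, q=1
i=1: a=1 ⇒ p=14, q=1
i=2: a=2 ⇒ p=41, q=3
i=3: a=2 ⇒ p=96, q=7
i=4: a=6 ⇒ p=617, q=45
i=5: a=2 ⇒ p=1330, q=97
i=6: a=2 ⇒ p=3277, q=239
i=7: a=1 ⇒ p=4607, q=336
fundamental: x₁=4607, y₁=336  (since 21224449 − 188·112896 = 1)

4607 336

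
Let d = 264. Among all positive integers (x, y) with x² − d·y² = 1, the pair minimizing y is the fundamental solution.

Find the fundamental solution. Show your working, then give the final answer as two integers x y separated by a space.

65 4

d=264: √d = [16; 4,32] (ℓ=2, even), read p_1/q_1
step 0: (16, 1)  from 16·(1,0) + (0,1)
step 1: (65, 4)  from 4·(16,1) + (1,0)
(x₁, y₁) = (65, 4);  65² − 264·4² = 1 ✓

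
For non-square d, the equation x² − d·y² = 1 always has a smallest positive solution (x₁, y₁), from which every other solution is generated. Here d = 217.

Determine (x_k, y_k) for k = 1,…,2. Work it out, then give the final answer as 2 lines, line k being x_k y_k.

[14; 1,2,1,2,1,…,2,1,28] for √217; ℓ=16 ⇒ convergent index 15
k=0  a_k=14  p_k/q_k = 14/1
k=1  a_k=1  p_k/q_k = 15/1
…
k=3  a_k=1  p_k/q_k = 59/4
k=4  a_k=2  p_k/q_k = 162/11
k=5  a_k=1  p_k/q_k = 221/15
k=6  a_k=1  p_k/q_k = 383/26
k=7  a_k=9  p_k/q_k = 3668/249
…
k=9  a_k=9  p_k/q_k = 139163/9447
k=10  a_k=1  p_k/q_k = 154218/10469
…
k=12  a_k=2  p_k/q_k = 740980/50301
k=13  a_k=1  p_k/q_k = 1034361/70217
k=14  a_k=2  p_k/q_k = 2809702/190735
k=15  a_k=1  p_k/q_k = 3844063/260952
(x₁, y₁) = (3844063, 260952);  3844063² − 217·260952² = 1 ✓
(x_2, y_2) = (3844063·3844063 + 217·260952·260952, 3844063·260952 + 260952·3844063) = (29553640695937, 2006231855952)

3844063 260952
29553640695937 2006231855952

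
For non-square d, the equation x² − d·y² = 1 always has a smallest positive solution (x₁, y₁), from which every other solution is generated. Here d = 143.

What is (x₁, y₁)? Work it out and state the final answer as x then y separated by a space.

12 1

[11; 1,22] for √143; ℓ=2 ⇒ convergent index 1
i=0: a=11 ⇒ p=11, q=1
i=1: a=1 ⇒ p=12, q=1
fundamental: x₁=12, y₁=1  (since 144 − 143·1 = 1)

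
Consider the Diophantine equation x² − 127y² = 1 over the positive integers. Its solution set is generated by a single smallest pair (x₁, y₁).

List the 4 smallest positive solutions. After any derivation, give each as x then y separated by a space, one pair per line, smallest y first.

4730624 419775
44757606858751 3971595379200
423462818377139450624 37576248838264821825
4006486743445029115330560001 355518209168531397366758400

√127 = [11; 3,1,2,2,7,11,7,2,2,1,3,22, …], period ℓ=12 (even) → k=11
i=0: a=11 ⇒ p=11, q=1
…
i=2: a=1 ⇒ p=45, q=4
i=3: a=2 ⇒ p=124, q=11
i=4: a=2 ⇒ p=293, q=26
i=5: a=7 ⇒ p=2175, q=193
i=6: a=11 ⇒ p=24218, q=2149
…
i=9: a=2 ⇒ p=906941, q=80478
i=10: a=1 ⇒ p=1274561, q=113099
i=11: a=3 ⇒ p=4730624, q=419775
(x₁, y₁) = (4730624, 419775);  4730624² − 127·419775² = 1 ✓
k=2:  x_2 = 4730624·4730624+127·419775·419775 = 44757606858751,  y_2 = 4730624·419775+419775·4730624 = 3971595379200
k=3:  x_3 = 4730624·44757606858751+127·419775·3971595379200 = 423462818377139450624,  y_3 = 4730624·3971595379200+419775·44757606858751 = 37576248838264821825
k=4:  x_4 = 4730624·423462818377139450624+127·419775·37576248838264821825 = 4006486743445029115330560001,  y_4 = 4730624·37576248838264821825+419775·423462818377139450624 = 355518209168531397366758400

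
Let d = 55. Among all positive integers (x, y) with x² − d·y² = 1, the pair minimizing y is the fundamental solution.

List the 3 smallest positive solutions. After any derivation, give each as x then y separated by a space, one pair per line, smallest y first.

[7; 2,2,2,14] for √55; ℓ=4 ⇒ convergent index 3
k=0  a_k=7  p_k/q_k = 7/1
…
k=2  a_k=2  p_k/q_k = 37/5
k=3  a_k=2  p_k/q_k = 89/12
(x₁, y₁) = (89, 12);  89² − 55·12² = 1 ✓
(89+12√55)^2 = 15841 + 2136√55
(89+12√55)^3 = 2819609 + 380196√55

89 12
15841 2136
2819609 380196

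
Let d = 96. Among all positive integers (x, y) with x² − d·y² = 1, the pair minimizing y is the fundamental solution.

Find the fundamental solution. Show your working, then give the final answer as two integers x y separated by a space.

√96 → a₀=9, period (1,3,1,18); ℓ=4 even so k=3
k=0  a_k=9  p_k/q_k = 9/1
k=1  a_k=1  p_k/q_k = 10/1
k=2  a_k=3  p_k/q_k = 39/4
k=3  a_k=1  p_k/q_k = 49/5
fundamental: x₁=49, y₁=5  (since 2401 − 96·25 = 1)

49 5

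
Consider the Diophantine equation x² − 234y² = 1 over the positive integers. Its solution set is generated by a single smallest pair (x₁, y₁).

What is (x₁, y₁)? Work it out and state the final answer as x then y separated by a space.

[15; 3,2,1,2,1,2,3,30] for √234; ℓ=8 ⇒ convergent index 7
i=0: a=15 ⇒ p=15, q=1
i=1: a=3 ⇒ p=46, q=3
…
i=4: a=2 ⇒ p=413, q=27
i=5: a=1 ⇒ p=566, q=37
i=6: a=2 ⇒ p=1545, q=101
i=7: a=3 ⇒ p=5201, q=340
fundamental: x₁=5201, y₁=340  (since 27050401 − 234·115600 = 1)

5201 340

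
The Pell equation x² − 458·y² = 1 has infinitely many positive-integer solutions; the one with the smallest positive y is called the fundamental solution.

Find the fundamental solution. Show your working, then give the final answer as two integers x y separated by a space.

d=458: √d = [21; 2,2,42] (ℓ=3, odd), read p_5/q_5
k=0  a_k=21  p_k/q_k = 21/1
k=1  a_k=2  p_k/q_k = 43/2
k=2  a_k=2  p_k/q_k = 107/5
…
k=4  a_k=2  p_k/q_k = 9181/429
k=5  a_k=2  p_k/q_k = 22899/1070
(x₁, y₁) = (22899, 1070);  22899² − 458·1070² = 1 ✓

22899 1070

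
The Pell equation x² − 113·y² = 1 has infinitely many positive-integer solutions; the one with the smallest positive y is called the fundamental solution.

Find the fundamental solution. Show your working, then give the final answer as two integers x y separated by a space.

√113 = [10; 1,1,1,2,2,1,1,1,20, …], period ℓ=9 (odd) → k=17
k=0  a_k=10  p_k/q_k = 10/1
…
k=2  a_k=1  p_k/q_k = 21/2
…
k=4  a_k=2  p_k/q_k = 85/8
…
k=6  a_k=1  p_k/q_k = 287/27
k=7  a_k=1  p_k/q_k = 489/46
…
k=12  a_k=1  p_k/q_k = 49579/4664
…
k=14  a_k=2  p_k/q_k = 313483/29490
k=15  a_k=1  p_k/q_k = 445435/41903
k=16  a_k=1  p_k/q_k = 758918/71393
k=17  a_k=1  p_k/q_k = 1204353/113296
(x₁, y₁) = (1204353, 113296);  1204353² − 113·113296² = 1 ✓

1204353 113296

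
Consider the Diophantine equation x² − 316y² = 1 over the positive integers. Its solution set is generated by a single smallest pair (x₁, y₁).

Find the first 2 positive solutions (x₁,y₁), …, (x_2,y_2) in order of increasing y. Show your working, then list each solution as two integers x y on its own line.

12799 720
327628801 18430560

√316 = [17; 1,3,2,8,2,3,1,34, …], period ℓ=8 (even) → k=7
a_0=17:  p_0=17·1+0=17,  q_0=17·0+1=1
a_1=1:  p_1=1·17+1=18,  q_1=1·1+0=1
…
a_5=2:  p_5=2·1351+160=2862,  q_5=2·76+9=161
a_6=3:  p_6=3·2862+1351=9937,  q_6=3·161+76=559
a_7=1:  p_7=1·9937+2862=12799,  q_7=1·559+161=720
→ (12799, 720).  Check: 12799²=163814401, 316·720²=163814400, difference 1.
n=2: (12799,720)∘(12799,720) = (12799·12799+316·720·720, 12799·720+720·12799) = (327628801,18430560)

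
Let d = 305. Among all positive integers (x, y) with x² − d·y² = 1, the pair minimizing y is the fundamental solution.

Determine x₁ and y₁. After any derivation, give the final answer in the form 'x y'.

489 28

[17; 2,6,2,34] for √305; ℓ=4 ⇒ convergent index 3
i=0: a=17 ⇒ p=17, q=1
i=1: a=2 ⇒ p=35, q=2
i=2: a=6 ⇒ p=227, q=13
i=3: a=2 ⇒ p=489, q=28
(x₁, y₁) = (489, 28);  489² − 305·28² = 1 ✓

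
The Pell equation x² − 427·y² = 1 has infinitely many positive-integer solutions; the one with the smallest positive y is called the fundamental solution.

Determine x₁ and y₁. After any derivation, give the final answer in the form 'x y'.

62 3

√427 → a₀=20, period (1,1,1,40); ℓ=4 even so k=3
k=0  a_k=20  p_k/q_k = 20/1
…
k=2  a_k=1  p_k/q_k = 41/2
k=3  a_k=1  p_k/q_k = 62/3
(x₁, y₁) = (62, 3);  62² − 427·3² = 1 ✓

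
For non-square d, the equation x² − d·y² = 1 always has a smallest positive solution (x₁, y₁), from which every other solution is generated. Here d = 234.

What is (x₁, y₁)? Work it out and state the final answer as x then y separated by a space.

√234 → a₀=15, period (3,2,1,2,1,2,3,30); ℓ=8 even so k=7
a_0=15:  p_0=15·1+0=15,  q_0=15·0+1=1
…
a_6=2:  p_6=2·566+413=1545,  q_6=2·37+27=101
a_7=3:  p_7=3·1545+566=5201,  q_7=3·101+37=340
→ (5201, 340).  Check: 5201²=27050401, 234·340²=27050400, difference 1.

5201 340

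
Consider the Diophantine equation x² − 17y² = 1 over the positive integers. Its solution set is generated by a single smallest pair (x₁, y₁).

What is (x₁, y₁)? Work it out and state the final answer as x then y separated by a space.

33 8

d=17: √d = [4; 8] (ℓ=1, odd), read p_1/q_1
step 0: (4, 1)  from 4·(1,0) + (0,1)
step 1: (33, 8)  from 8·(4,1) + (1,0)
→ (33, 8).  Check: 33²=1089, 17·8²=1088, difference 1.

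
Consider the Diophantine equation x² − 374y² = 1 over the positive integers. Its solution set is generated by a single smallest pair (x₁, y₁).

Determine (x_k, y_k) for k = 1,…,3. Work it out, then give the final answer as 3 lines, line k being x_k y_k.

3365 174
22646449 1171020
152410598405 7880964426

√374 = [19; 2,1,18,1,2,38, …], period ℓ=6 (even) → k=5
step 0: (19, 1)  from 19·(1,0) + (0,1)
step 1: (39, 2)  from 2·(19,1) + (1,0)
step 2: (58, 3)  from 1·(39,2) + (19,1)
…
step 4: (1141, 59)  from 1·(1083,56) + (58,3)
step 5: (3365, 174)  from 2·(1141,59) + (1083,56)
fundamental: x₁=3365, y₁=174  (since 11323225 − 374·30276 = 1)
k=2:  x_2 = 3365·3365+374·174·174 = 22646449,  y_2 = 3365·174+174·3365 = 1171020
k=3:  x_3 = 3365·22646449+374·174·1171020 = 152410598405,  y_3 = 3365·1171020+174·22646449 = 7880964426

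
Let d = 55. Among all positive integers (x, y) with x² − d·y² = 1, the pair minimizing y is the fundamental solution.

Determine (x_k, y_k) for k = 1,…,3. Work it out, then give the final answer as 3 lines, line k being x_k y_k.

d=55: √d = [7; 2,2,2,14] (ℓ=4, even), read p_3/q_3
i=0: a=7 ⇒ p=7, q=1
i=1: a=2 ⇒ p=15, q=2
i=2: a=2 ⇒ p=37, q=5
i=3: a=2 ⇒ p=89, q=12
→ (89, 12).  Check: 89²=7921, 55·12²=7920, difference 1.
(x_2, y_2) = (89·89 + 55·12·12, 89·12 + 12·89) = (15841, 2136)
(x_3, y_3) = (89·15841 + 55·12·2136, 89·2136 + 12·15841) = (2819609, 380196)

89 12
15841 2136
2819609 380196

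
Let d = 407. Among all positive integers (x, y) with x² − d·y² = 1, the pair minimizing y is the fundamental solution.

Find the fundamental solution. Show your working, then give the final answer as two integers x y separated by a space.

d=407: √d = [20; 5,1,2,1,5,40] (ℓ=6, even), read p_5/q_5
i=0: a=20 ⇒ p=20, q=1
i=1: a=5 ⇒ p=101, q=5
…
i=3: a=2 ⇒ p=343, q=17
i=4: a=1 ⇒ p=464, q=23
i=5: a=5 ⇒ p=2663, q=132
→ (2663, 132).  Check: 2663²=7091569, 407·132²=7091568, difference 1.

2663 132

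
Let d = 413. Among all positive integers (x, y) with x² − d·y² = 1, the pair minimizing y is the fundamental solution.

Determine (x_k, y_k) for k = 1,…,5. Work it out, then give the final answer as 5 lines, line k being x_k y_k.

113399 5580
25718666401 1265532840
5832942102300599 287020317040740
1322899602891852585601 65095633862940217680
300030984130833440606834999 14763559568560095172347900

d=413: √d = [20; 3,9,1,4,1,9,3,40] (ℓ=8, even), read p_7/q_7
i=0: a=20 ⇒ p=20, q=1
i=1: a=3 ⇒ p=61, q=3
i=2: a=9 ⇒ p=569, q=28
i=3: a=1 ⇒ p=630, q=31
i=4: a=4 ⇒ p=3089, q=152
i=5: a=1 ⇒ p=3719, q=183
i=6: a=9 ⇒ p=36560, q=1799
i=7: a=3 ⇒ p=113399, q=5580
→ (113399, 5580).  Check: 113399²=12859333201, 413·5580²=12859333200, difference 1.
n=2: (113399,5580)∘(113399,5580) = (113399·113399+413·5580·5580, 113399·5580+5580·113399) = (25718666401,1265532840)
n=3: (25718666401,1265532840)∘(113399,5580) = (113399·25718666401+413·5580·1265532840, 113399·1265532840+5580·25718666401) = (5832942102300599,287020317040740)
n=4: (5832942102300599,287020317040740)∘(113399,5580) = (113399·5832942102300599+413·5580·287020317040740, 113399·287020317040740+5580·5832942102300599) = (1322899602891852585601,65095633862940217680)
n=5: (1322899602891852585601,65095633862940217680)∘(113399,5580) = (113399·1322899602891852585601+413·5580·65095633862940217680, 113399·65095633862940217680+5580·1322899602891852585601) = (300030984130833440606834999,14763559568560095172347900)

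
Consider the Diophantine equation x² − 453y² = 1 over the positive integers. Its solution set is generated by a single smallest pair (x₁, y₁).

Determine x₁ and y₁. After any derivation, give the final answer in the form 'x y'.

1653751 77700

d=453: √d = [21; 3,1,1,10,14,10,1,1,3,42] (ℓ=10, even), read p_9/q_9
step 0: (21, 1)  from 21·(1,0) + (0,1)
…
step 8: (469329, 22051)  from 1·(245764,11547) + (223565,10504)
step 9: (1653751, 77700)  from 3·(469329,22051) + (245764,11547)
fundamental: x₁=1653751, y₁=77700  (since 2734892370001 − 453·6037290000 = 1)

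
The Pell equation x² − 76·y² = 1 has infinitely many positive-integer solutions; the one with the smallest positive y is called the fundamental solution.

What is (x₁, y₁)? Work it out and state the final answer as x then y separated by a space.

57799 6630

[8; 1,2,1,1,5,4,5,1,1,2,1,16] for √76; ℓ=12 ⇒ convergent index 11
step 0: (8, 1)  from 8·(1,0) + (0,1)
step 1: (9, 1)  from 1·(8,1) + (1,0)
…
step 3: (35, 4)  from 1·(26,3) + (9,1)
step 4: (61, 7)  from 1·(35,4) + (26,3)
…
step 7: (7445, 854)  from 5·(1421,163) + (340,39)
step 8: (8866, 1017)  from 1·(7445,854) + (1421,163)
step 9: (16311, 1871)  from 1·(8866,1017) + (7445,854)
step 10: (41488, 4759)  from 2·(16311,1871) + (8866,1017)
step 11: (57799, 6630)  from 1·(41488,4759) + (16311,1871)
(x₁, y₁) = (57799, 6630);  57799² − 76·6630² = 1 ✓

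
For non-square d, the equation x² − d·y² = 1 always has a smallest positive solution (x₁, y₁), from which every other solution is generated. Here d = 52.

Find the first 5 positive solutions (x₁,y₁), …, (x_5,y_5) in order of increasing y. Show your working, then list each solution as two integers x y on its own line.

649 90
842401 116820
1093435849 151632270
1419278889601 196818569640
1842222905266249 255470351760450

[7; 4,1,2,1,4,14] for √52; ℓ=6 ⇒ convergent index 5
k=0  a_k=7  p_k/q_k = 7/1
…
k=4  a_k=1  p_k/q_k = 137/19
k=5  a_k=4  p_k/q_k = 649/90
→ (649, 90).  Check: 649²=421201, 52·90²=421200, difference 1.
n=2: (649,90)∘(649,90) = (649·649+52·90·90, 649·90+90·649) = (842401,116820)
n=3: (842401,116820)∘(649,90) = (649·842401+52·90·116820, 649·116820+90·842401) = (1093435849,151632270)
n=4: (1093435849,151632270)∘(649,90) = (649·1093435849+52·90·151632270, 649·151632270+90·1093435849) = (1419278889601,196818569640)
n=5: (1419278889601,196818569640)∘(649,90) = (649·1419278889601+52·90·196818569640, 649·196818569640+90·1419278889601) = (1842222905266249,255470351760450)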